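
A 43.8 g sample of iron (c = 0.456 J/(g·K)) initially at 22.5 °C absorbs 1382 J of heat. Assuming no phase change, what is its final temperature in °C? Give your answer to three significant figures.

ΔT = q / (m c) = 1382 / (43.8 × 0.456) = 69.19 °C
T_f = 22.5 + 69.19 = 91.69 °C

T_f = 91.7 °C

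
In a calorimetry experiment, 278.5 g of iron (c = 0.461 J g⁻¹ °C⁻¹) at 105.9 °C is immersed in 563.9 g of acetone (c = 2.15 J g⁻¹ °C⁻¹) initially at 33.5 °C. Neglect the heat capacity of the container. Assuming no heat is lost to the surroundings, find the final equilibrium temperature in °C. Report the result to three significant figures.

Heat lost by iron = heat gained by acetone.
(278.5)(0.461)(105.9 − T) = (563.9)(2.15)(T − 33.5)
128.3885 (105.9 − T) = 1212.385 (T − 33.5)
13596 − 128.3885 T = 1212.385 T − 40615
54211 = 1340.7735 T
T = 40.43 °C

T_f = 40.4 °C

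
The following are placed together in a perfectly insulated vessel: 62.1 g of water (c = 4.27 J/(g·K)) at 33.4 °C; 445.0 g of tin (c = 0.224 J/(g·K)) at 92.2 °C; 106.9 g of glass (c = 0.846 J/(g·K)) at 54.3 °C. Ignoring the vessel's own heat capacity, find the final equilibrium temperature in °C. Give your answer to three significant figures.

Σ mᵢcᵢ(T − Tᵢ) = 0  ⇒  T = Σ mᵢcᵢTᵢ / Σ mᵢcᵢ
Σ mᵢcᵢ = 62.1×4.27 + 445.0×0.224 + 106.9×0.846 = 455.2844
Σ mᵢcᵢTᵢ = 265.167×33.4 + 99.68×92.2 + 90.4374×54.3 = 22958
T = 22958 / 455.2844 = 50.43 °C

T_f = 50.4 °C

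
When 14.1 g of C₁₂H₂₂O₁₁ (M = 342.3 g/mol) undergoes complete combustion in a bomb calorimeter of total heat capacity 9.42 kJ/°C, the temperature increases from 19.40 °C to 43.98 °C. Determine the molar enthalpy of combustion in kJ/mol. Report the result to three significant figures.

ΔH = -5620 kJ/mol

ΔT = 43.98 − 19.40 = 24.58 °C
q_cal = C_cal × ΔT = 9.42 × 24.58 = 231.5436 kJ
n = 14.1 / 342.3 = 0.04119 mol
q_rxn = −q_cal = -231.5436 kJ
ΔH = -231.5436 / 0.04119 = -5621 kJ/mol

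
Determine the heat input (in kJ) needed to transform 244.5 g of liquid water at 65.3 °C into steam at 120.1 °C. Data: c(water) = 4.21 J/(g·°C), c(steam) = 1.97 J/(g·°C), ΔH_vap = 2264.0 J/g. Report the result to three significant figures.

q1 (heat water 65.3→100.0 °C): 244.5 × 4.21 × 34.7 = 35718 J
q2 (vaporize at 100 °C): 244.5 × 2264.0 = 553548 J
q3 (heat steam 100.0→120.1 °C): 244.5 × 1.97 × 20.1 = 9681 J
Total: 35718 + 553548 + 9681 = 598947 J = 599 kJ

q = 599 kJ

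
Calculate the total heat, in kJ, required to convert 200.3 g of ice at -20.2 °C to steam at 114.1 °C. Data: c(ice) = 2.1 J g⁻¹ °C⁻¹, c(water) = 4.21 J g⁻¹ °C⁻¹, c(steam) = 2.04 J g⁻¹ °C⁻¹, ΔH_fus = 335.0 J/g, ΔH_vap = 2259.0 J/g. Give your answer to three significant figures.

q1 (heat ice -20.2→0.0 °C): 200.3 × 2.1 × 20.2 = 8497 J
q2 (melt at 0 °C): 200.3 × 335.0 = 67101 J
q3 (heat water 0.0→100.0 °C): 200.3 × 4.21 × 100.0 = 84326 J
q4 (vaporize at 100 °C): 200.3 × 2259.0 = 452478 J
q5 (heat steam 100.0→114.1 °C): 200.3 × 2.04 × 14.1 = 5761 J
Total: 8497 + 67101 + 84326 + 452478 + 5761 = 618163 J = 618 kJ

q = 618 kJ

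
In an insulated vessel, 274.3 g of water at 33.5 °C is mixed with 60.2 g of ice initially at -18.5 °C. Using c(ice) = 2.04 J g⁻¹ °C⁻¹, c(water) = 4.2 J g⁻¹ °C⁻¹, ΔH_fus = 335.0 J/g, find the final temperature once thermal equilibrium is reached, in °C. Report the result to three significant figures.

T_f = 11.5 °C

Heat to bring ice to 0 °C and melt it: q₁ = 60.2×2.04×18.5 + 60.2×335.0 = 22439 J
Heat the water can supply cooling to 0 °C: 274.3×4.2×33.5 = 38594.0 J > q₁, so all ice melts.
Energy balance: 274.3×4.2×(33.5 − T) = 22439 + 60.2×4.2×(T − 0)
1152.06(33.5 − T) = 22439 + 252.84 T
38594.0 − 22439 = 1404.90 T
T = 16155.0 / 1404.90 = 11.50 °C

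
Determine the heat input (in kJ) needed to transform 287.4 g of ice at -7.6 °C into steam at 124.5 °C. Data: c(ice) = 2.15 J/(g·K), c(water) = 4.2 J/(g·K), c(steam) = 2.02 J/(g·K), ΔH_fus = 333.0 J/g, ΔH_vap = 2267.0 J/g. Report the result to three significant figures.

q = 887 kJ

q1 (heat ice -7.6→0.0 °C): 287.4 × 2.15 × 7.6 = 4696 J
q2 (melt at 0 °C): 287.4 × 333.0 = 95704 J
q3 (heat water 0.0→100.0 °C): 287.4 × 4.2 × 100.0 = 120708 J
q4 (vaporize at 100 °C): 287.4 × 2267.0 = 651536 J
q5 (heat steam 100.0→124.5 °C): 287.4 × 2.02 × 24.5 = 14223 J
Total: 4696 + 95704 + 120708 + 651536 + 14223 = 886867 J = 887 kJ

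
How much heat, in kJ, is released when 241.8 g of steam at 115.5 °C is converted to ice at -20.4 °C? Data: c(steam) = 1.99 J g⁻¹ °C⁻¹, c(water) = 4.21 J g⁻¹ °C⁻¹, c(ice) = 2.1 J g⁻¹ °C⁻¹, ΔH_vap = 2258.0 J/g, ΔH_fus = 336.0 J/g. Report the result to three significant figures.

q1 (cool steam 115.5→100 °C): 241.8 × 1.99 × 15.5 = 7458 J
q2 (condense at 100 °C): 241.8 × 2258.0 = 545984 J
q3 (cool water 100→0 °C): 241.8 × 4.21 × 100.0 = 101798 J
q4 (freeze at 0 °C): 241.8 × 336.0 = 81245 J
q5 (cool ice 0→-20.4 °C): 241.8 × 2.1 × 20.4 = 10359 J
Total: 7458 + 545984 + 101798 + 81245 + 10359 = 746844 J = 747 kJ

q = 747 kJ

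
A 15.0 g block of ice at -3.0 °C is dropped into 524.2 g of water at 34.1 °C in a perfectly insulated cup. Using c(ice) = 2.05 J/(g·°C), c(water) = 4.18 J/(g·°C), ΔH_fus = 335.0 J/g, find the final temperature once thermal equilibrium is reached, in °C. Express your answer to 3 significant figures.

Heat to bring ice to 0 °C and melt it: q₁ = 15.0×2.05×3.0 + 15.0×335.0 = 5117.3 J
Heat the water can supply cooling to 0 °C: 524.2×4.18×34.1 = 74718.4 J > q₁, so all ice melts.
Energy balance: 524.2×4.18×(34.1 − T) = 5117.3 + 15.0×4.18×(T − 0)
2191.156(34.1 − T) = 5117.3 + 62.7 T
74718.4 − 5117.3 = 2253.856 T
T = 69601.1 / 2253.856 = 30.88 °C

T_f = 30.9 °C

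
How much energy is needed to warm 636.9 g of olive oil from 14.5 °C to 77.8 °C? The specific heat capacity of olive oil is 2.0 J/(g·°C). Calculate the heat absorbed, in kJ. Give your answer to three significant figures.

q = m c ΔT = 636.9 × 2.0 × (77.8 − 14.5)
q = 636.9 × 2.0 × 63.3 = 80630 J = 80.6 kJ

q = 80.6 kJ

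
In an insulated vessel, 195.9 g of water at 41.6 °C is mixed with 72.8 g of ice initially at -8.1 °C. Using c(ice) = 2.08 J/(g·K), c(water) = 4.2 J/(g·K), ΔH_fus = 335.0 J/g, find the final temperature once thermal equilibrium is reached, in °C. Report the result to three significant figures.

T_f = 7.63 °C

Heat to bring ice to 0 °C and melt it: q₁ = 72.8×2.08×8.1 + 72.8×335.0 = 25615 J
Heat the water can supply cooling to 0 °C: 195.9×4.2×41.6 = 34227.6 J > q₁, so all ice melts.
Energy balance: 195.9×4.2×(41.6 − T) = 25615 + 72.8×4.2×(T − 0)
822.78(41.6 − T) = 25615 + 305.76 T
34227.6 − 25615 = 1128.54 T
T = 8612.6 / 1128.54 = 7.632 °C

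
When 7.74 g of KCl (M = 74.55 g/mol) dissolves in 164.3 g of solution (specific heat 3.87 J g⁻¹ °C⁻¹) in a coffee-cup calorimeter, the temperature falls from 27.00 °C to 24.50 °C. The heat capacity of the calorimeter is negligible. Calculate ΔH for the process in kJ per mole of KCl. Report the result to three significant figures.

|ΔT| = |24.50 − 27.00| = 2.50 °C
|q_surr| = (164.3 × 3.87) × 2.50 = 635.841 × 2.50 = 1590 J
n(KCl) = 7.74 / 74.55 = 0.1038 mol
Temperature fell, so q_rxn = +|q_surr| = 1.590 kJ
ΔH = q_rxn / n = 15.32 kJ/mol

ΔH = 15.3 kJ/mol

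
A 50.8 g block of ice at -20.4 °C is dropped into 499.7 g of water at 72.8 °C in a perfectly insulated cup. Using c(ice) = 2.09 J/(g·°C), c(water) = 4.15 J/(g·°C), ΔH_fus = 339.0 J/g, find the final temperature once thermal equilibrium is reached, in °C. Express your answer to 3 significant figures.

T_f = 57.6 °C

Heat to bring ice to 0 °C and melt it: q₁ = 50.8×2.09×20.4 + 50.8×339.0 = 19387 J
Heat the water can supply cooling to 0 °C: 499.7×4.15×72.8 = 150969 J > q₁, so all ice melts.
Energy balance: 499.7×4.15×(72.8 − T) = 19387 + 50.8×4.15×(T − 0)
2073.755(72.8 − T) = 19387 + 210.82 T
150969 − 19387 = 2284.575 T
T = 131582 / 2284.575 = 57.60 °C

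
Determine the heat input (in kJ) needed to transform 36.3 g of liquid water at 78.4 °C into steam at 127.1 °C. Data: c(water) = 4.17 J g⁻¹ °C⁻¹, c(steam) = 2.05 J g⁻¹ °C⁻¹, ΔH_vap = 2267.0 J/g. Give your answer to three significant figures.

q1 (heat water 78.4→100.0 °C): 36.3 × 4.17 × 21.6 = 3270 J
q2 (vaporize at 100 °C): 36.3 × 2267.0 = 82292 J
q3 (heat steam 100.0→127.1 °C): 36.3 × 2.05 × 27.1 = 2017 J
Total: 3270 + 82292 + 2017 = 87579 J = 87.6 kJ

q = 87.6 kJ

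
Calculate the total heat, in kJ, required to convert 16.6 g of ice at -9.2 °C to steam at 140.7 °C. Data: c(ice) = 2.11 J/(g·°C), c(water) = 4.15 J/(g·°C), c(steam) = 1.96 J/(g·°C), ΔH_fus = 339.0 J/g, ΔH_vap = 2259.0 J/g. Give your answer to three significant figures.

q = 51.7 kJ

q1 (heat ice -9.2→0.0 °C): 16.6 × 2.11 × 9.2 = 322 J
q2 (melt at 0 °C): 16.6 × 339.0 = 5627 J
q3 (heat water 0.0→100.0 °C): 16.6 × 4.15 × 100.0 = 6889 J
q4 (vaporize at 100 °C): 16.6 × 2259.0 = 37499 J
q5 (heat steam 100.0→140.7 °C): 16.6 × 1.96 × 40.7 = 1324 J
Total: 322 + 5627 + 6889 + 37499 + 1324 = 51661 J = 51.7 kJ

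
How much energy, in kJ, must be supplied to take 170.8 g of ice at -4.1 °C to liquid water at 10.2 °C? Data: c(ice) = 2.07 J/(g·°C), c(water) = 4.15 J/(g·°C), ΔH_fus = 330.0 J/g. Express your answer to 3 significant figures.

q1 (heat ice -4.1→0.0 °C): 170.8 × 2.07 × 4.1 = 1450 J
q2 (melt at 0 °C): 170.8 × 330.0 = 56364 J
q3 (heat water 0.0→10.2 °C): 170.8 × 4.15 × 10.2 = 7230 J
Total: 1450 + 56364 + 7230 = 65044 J = 65.0 kJ

q = 65.0 kJ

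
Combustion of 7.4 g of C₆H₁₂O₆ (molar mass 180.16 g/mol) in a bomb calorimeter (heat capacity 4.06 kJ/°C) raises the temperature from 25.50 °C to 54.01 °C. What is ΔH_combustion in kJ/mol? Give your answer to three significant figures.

ΔT = 54.01 − 25.50 = 28.51 °C
q_cal = C_cal × ΔT = 4.06 × 28.51 = 115.7506 kJ
n = 7.4 / 180.16 = 0.04107 mol
q_rxn = −q_cal = -115.7506 kJ
ΔH = -115.7506 / 0.04107 = -2818 kJ/mol

ΔH = -2820 kJ/mol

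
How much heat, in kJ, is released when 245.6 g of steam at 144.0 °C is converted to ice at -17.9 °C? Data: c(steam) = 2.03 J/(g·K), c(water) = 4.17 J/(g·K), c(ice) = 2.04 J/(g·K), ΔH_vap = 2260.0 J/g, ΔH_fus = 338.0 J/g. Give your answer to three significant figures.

q = 771 kJ

q1 (cool steam 144.0→100 °C): 245.6 × 2.03 × 44.0 = 21937 J
q2 (condense at 100 °C): 245.6 × 2260.0 = 555056 J
q3 (cool water 100→0 °C): 245.6 × 4.17 × 100.0 = 102415 J
q4 (freeze at 0 °C): 245.6 × 338.0 = 83013 J
q5 (cool ice 0→-17.9 °C): 245.6 × 2.04 × 17.9 = 8968 J
Total: 21937 + 555056 + 102415 + 83013 + 8968 = 771389 J = 771 kJ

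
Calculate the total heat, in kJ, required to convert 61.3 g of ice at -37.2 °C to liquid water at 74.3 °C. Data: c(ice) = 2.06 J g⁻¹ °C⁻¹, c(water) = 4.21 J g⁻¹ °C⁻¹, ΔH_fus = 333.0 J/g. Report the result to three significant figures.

q = 44.3 kJ

q1 (heat ice -37.2→0.0 °C): 61.3 × 2.06 × 37.2 = 4698 J
q2 (melt at 0 °C): 61.3 × 333.0 = 20413 J
q3 (heat water 0.0→74.3 °C): 61.3 × 4.21 × 74.3 = 19175 J
Total: 4698 + 20413 + 19175 = 44286 J = 44.3 kJ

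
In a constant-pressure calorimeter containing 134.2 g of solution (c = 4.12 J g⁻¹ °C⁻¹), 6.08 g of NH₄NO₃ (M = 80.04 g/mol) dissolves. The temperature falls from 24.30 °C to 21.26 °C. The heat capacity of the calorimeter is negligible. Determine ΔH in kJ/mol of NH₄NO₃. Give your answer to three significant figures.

ΔH = 22.1 kJ/mol

|ΔT| = |21.26 − 24.30| = 3.04 °C
|q_surr| = (134.2 × 4.12) × 3.04 = 552.904 × 3.04 = 1681 J
n(NH₄NO₃) = 6.08 / 80.04 = 0.07596 mol
Temperature fell, so q_rxn = +|q_surr| = 1.681 kJ
ΔH = q_rxn / n = 22.13 kJ/mol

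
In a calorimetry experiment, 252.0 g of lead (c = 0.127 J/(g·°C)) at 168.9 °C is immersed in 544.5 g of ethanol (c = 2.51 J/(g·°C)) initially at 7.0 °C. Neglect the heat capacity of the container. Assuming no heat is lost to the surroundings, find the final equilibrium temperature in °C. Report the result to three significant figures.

T_f = 10.7 °C

Heat lost by lead = heat gained by ethanol.
(252.0)(0.127)(168.9 − T) = (544.5)(2.51)(T − 7.0)
32.004 (168.9 − T) = 1366.695 (T − 7.0)
5405.5 − 32.004 T = 1366.695 T − 9566.9
14972.4 = 1398.699 T
T = 10.70 °C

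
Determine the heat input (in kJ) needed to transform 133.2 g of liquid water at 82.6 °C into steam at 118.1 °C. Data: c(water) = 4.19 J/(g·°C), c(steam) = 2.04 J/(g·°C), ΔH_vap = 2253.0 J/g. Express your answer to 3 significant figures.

q1 (heat water 82.6→100.0 °C): 133.2 × 4.19 × 17.4 = 9711 J
q2 (vaporize at 100 °C): 133.2 × 2253.0 = 300100 J
q3 (heat steam 100.0→118.1 °C): 133.2 × 2.04 × 18.1 = 4918 J
Total: 9711 + 300100 + 4918 = 314729 J = 315 kJ

q = 315 kJ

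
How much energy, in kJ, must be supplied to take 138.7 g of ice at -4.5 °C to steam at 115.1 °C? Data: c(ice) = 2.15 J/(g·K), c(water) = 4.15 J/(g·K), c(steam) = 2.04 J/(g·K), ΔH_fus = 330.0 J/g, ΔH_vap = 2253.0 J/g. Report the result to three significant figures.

q1 (heat ice -4.5→0.0 °C): 138.7 × 2.15 × 4.5 = 1342 J
q2 (melt at 0 °C): 138.7 × 330.0 = 45771 J
q3 (heat water 0.0→100.0 °C): 138.7 × 4.15 × 100.0 = 57561 J
q4 (vaporize at 100 °C): 138.7 × 2253.0 = 312491 J
q5 (heat steam 100.0→115.1 °C): 138.7 × 2.04 × 15.1 = 4273 J
Total: 1342 + 45771 + 57561 + 312491 + 4273 = 421438 J = 421 kJ

q = 421 kJ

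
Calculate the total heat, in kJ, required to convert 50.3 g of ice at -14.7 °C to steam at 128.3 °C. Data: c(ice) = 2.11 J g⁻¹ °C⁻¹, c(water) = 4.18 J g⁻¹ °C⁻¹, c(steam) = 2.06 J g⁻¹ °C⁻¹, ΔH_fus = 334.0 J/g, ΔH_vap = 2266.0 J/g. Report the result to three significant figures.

q = 156 kJ

q1 (heat ice -14.7→0.0 °C): 50.3 × 2.11 × 14.7 = 1560 J
q2 (melt at 0 °C): 50.3 × 334.0 = 16800 J
q3 (heat water 0.0→100.0 °C): 50.3 × 4.18 × 100.0 = 21025 J
q4 (vaporize at 100 °C): 50.3 × 2266.0 = 113980 J
q5 (heat steam 100.0→128.3 °C): 50.3 × 2.06 × 28.3 = 2932 J
Total: 1560 + 16800 + 21025 + 113980 + 2932 = 156297 J = 156 kJ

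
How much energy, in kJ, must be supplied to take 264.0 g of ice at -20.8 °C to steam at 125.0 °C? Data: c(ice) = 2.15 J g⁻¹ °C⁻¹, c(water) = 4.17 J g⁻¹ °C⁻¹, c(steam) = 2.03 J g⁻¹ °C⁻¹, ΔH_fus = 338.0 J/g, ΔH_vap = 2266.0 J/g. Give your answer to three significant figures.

q = 823 kJ

q1 (heat ice -20.8→0.0 °C): 264.0 × 2.15 × 20.8 = 11806 J
q2 (melt at 0 °C): 264.0 × 338.0 = 89232 J
q3 (heat water 0.0→100.0 °C): 264.0 × 4.17 × 100.0 = 110088 J
q4 (vaporize at 100 °C): 264.0 × 2266.0 = 598224 J
q5 (heat steam 100.0→125.0 °C): 264.0 × 2.03 × 25.0 = 13398 J
Total: 11806 + 89232 + 110088 + 598224 + 13398 = 822748 J = 823 kJ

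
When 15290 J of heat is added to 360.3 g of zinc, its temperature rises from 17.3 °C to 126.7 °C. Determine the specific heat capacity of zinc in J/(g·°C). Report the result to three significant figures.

c = 0.388 J/(g·°C)

c = q / (m ΔT) = 15290 / (360.3 × 109.4)
c = 15290 / 39416.82 = 0.388 J/(g·°C)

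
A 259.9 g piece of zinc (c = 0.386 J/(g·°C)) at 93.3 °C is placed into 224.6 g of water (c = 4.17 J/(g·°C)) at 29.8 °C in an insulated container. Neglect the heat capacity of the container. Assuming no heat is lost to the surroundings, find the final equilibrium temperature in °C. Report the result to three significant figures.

T_f = 35.9 °C

Heat lost by zinc = heat gained by water.
(259.9)(0.386)(93.3 − T) = (224.6)(4.17)(T − 29.8)
100.3214 (93.3 − T) = 936.582 (T − 29.8)
9360.0 − 100.3214 T = 936.582 T − 27910
37270.0 = 1036.9034 T
T = 35.94 °C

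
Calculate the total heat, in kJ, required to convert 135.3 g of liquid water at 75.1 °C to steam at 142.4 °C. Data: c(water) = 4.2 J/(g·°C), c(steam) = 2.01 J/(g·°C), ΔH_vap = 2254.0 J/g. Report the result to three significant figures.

q1 (heat water 75.1→100.0 °C): 135.3 × 4.2 × 24.9 = 14150 J
q2 (vaporize at 100 °C): 135.3 × 2254.0 = 304966 J
q3 (heat steam 100.0→142.4 °C): 135.3 × 2.01 × 42.4 = 11531 J
Total: 14150 + 304966 + 11531 = 330647 J = 331 kJ

q = 331 kJ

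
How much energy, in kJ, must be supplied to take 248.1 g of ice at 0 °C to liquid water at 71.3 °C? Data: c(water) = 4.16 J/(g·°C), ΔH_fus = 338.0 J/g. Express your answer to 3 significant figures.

q1 (melt at 0 °C): 248.1 × 338.0 = 83858 J
q2 (heat water 0.0→71.3 °C): 248.1 × 4.16 × 71.3 = 73588 J
Total: 83858 + 73588 = 157446 J = 157 kJ

q = 157 kJ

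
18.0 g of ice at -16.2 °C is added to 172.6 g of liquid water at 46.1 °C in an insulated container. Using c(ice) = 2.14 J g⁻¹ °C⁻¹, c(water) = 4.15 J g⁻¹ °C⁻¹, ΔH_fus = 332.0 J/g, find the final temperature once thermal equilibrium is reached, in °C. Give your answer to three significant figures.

T_f = 33.4 °C

Heat to bring ice to 0 °C and melt it: q₁ = 18.0×2.14×16.2 + 18.0×332.0 = 6600.0 J
Heat the water can supply cooling to 0 °C: 172.6×4.15×46.1 = 33021.0 J > q₁, so all ice melts.
Energy balance: 172.6×4.15×(46.1 − T) = 6600.0 + 18.0×4.15×(T − 0)
716.29(46.1 − T) = 6600.0 + 74.7 T
33021.0 − 6600.0 = 790.99 T
T = 26421.0 / 790.99 = 33.40 °C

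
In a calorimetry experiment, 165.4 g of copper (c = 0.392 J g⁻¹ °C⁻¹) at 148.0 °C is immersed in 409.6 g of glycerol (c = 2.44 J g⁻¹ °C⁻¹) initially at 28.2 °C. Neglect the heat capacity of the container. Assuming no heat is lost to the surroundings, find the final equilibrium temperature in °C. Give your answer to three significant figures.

Heat lost by copper = heat gained by glycerol.
(165.4)(0.392)(148.0 − T) = (409.6)(2.44)(T − 28.2)
64.8368 (148.0 − T) = 999.424 (T − 28.2)
9595.8 − 64.8368 T = 999.424 T − 28184
37779.8 = 1064.2608 T
T = 35.50 °C

T_f = 35.5 °C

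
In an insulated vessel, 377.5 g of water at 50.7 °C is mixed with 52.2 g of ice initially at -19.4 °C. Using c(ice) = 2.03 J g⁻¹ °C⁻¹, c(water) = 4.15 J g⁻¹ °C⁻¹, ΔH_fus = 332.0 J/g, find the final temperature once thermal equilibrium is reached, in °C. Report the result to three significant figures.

T_f = 33.7 °C

Heat to bring ice to 0 °C and melt it: q₁ = 52.2×2.03×19.4 + 52.2×332.0 = 19386 J
Heat the water can supply cooling to 0 °C: 377.5×4.15×50.7 = 79427.9 J > q₁, so all ice melts.
Energy balance: 377.5×4.15×(50.7 − T) = 19386 + 52.2×4.15×(T − 0)
1566.625(50.7 − T) = 19386 + 216.63 T
79427.9 − 19386 = 1783.255 T
T = 60041.9 / 1783.255 = 33.67 °C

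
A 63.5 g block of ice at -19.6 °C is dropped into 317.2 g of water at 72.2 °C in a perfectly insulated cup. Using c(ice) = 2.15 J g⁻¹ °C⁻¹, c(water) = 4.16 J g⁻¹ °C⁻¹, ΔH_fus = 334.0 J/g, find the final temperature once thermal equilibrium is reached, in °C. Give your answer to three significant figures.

T_f = 45.1 °C

Heat to bring ice to 0 °C and melt it: q₁ = 63.5×2.15×19.6 + 63.5×334.0 = 23885 J
Heat the water can supply cooling to 0 °C: 317.2×4.16×72.2 = 95271.7 J > q₁, so all ice melts.
Energy balance: 317.2×4.16×(72.2 − T) = 23885 + 63.5×4.16×(T − 0)
1319.552(72.2 − T) = 23885 + 264.16 T
95271.7 − 23885 = 1583.712 T
T = 71386.7 / 1583.712 = 45.08 °C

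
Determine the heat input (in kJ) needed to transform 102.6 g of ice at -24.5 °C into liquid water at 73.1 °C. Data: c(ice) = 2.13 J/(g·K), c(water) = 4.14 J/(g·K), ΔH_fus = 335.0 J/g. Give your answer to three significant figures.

q = 70.8 kJ

q1 (heat ice -24.5→0.0 °C): 102.6 × 2.13 × 24.5 = 5354 J
q2 (melt at 0 °C): 102.6 × 335.0 = 34371 J
q3 (heat water 0.0→73.1 °C): 102.6 × 4.14 × 73.1 = 31050 J
Total: 5354 + 34371 + 31050 = 70775 J = 70.8 kJ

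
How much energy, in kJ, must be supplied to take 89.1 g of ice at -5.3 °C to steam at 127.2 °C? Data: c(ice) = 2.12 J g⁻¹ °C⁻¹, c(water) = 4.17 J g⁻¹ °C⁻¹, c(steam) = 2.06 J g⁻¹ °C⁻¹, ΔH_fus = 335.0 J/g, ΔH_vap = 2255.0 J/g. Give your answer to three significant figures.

q1 (heat ice -5.3→0.0 °C): 89.1 × 2.12 × 5.3 = 1001 J
q2 (melt at 0 °C): 89.1 × 335.0 = 29849 J
q3 (heat water 0.0→100.0 °C): 89.1 × 4.17 × 100.0 = 37155 J
q4 (vaporize at 100 °C): 89.1 × 2255.0 = 200921 J
q5 (heat steam 100.0→127.2 °C): 89.1 × 2.06 × 27.2 = 4992 J
Total: 1001 + 29849 + 37155 + 200921 + 4992 = 273918 J = 274 kJ

q = 274 kJ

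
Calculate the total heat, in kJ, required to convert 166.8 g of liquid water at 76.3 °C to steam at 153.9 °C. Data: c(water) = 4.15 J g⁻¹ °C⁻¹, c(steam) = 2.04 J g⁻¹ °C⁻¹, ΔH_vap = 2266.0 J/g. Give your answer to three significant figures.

q1 (heat water 76.3→100.0 °C): 166.8 × 4.15 × 23.7 = 16406 J
q2 (vaporize at 100 °C): 166.8 × 2266.0 = 377969 J
q3 (heat steam 100.0→153.9 °C): 166.8 × 2.04 × 53.9 = 18341 J
Total: 16406 + 377969 + 18341 = 412716 J = 413 kJ

q = 413 kJ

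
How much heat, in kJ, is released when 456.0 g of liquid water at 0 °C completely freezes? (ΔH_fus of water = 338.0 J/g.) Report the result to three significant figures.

q = 154 kJ

q = m × ΔH_fus = 456.0 × 338.0 = 154100 J = 154 kJ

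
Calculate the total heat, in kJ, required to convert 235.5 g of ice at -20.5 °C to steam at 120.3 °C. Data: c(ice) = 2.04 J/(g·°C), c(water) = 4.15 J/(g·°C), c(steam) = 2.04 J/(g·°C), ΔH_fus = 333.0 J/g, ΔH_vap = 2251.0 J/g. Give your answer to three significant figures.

q1 (heat ice -20.5→0.0 °C): 235.5 × 2.04 × 20.5 = 9849 J
q2 (melt at 0 °C): 235.5 × 333.0 = 78422 J
q3 (heat water 0.0→100.0 °C): 235.5 × 4.15 × 100.0 = 97733 J
q4 (vaporize at 100 °C): 235.5 × 2251.0 = 530111 J
q5 (heat steam 100.0→120.3 °C): 235.5 × 2.04 × 20.3 = 9753 J
Total: 9849 + 78422 + 97733 + 530111 + 9753 = 725868 J = 726 kJ

q = 726 kJ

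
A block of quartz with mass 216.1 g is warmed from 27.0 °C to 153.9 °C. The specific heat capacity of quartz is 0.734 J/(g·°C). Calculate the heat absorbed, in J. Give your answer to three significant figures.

q = 20100 J

q = m c ΔT = 216.1 × 0.734 × (153.9 − 27.0)
q = 216.1 × 0.734 × 126.9 = 20130 J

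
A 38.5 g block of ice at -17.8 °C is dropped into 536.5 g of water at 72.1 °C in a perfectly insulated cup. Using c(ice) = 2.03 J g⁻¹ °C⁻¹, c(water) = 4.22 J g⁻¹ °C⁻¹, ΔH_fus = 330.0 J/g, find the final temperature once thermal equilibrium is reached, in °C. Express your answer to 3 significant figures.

T_f = 61.5 °C

Heat to bring ice to 0 °C and melt it: q₁ = 38.5×2.03×17.8 + 38.5×330.0 = 14096 J
Heat the water can supply cooling to 0 °C: 536.5×4.22×72.1 = 163237 J > q₁, so all ice melts.
Energy balance: 536.5×4.22×(72.1 − T) = 14096 + 38.5×4.22×(T − 0)
2264.03(72.1 − T) = 14096 + 162.47 T
163237 − 14096 = 2426.50 T
T = 149141 / 2426.50 = 61.46 °C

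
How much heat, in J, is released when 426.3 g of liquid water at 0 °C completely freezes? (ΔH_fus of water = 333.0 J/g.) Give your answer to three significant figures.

q = 142000 J

q = m × ΔH_fus = 426.3 × 333.0 = 142000 J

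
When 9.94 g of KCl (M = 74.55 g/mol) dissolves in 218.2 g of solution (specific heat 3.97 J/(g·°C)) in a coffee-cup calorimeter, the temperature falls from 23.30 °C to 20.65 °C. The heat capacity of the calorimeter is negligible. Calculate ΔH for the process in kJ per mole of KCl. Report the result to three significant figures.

|ΔT| = |20.65 − 23.30| = 2.65 °C
|q_surr| = (218.2 × 3.97) × 2.65 = 866.254 × 2.65 = 2296 J
n(KCl) = 9.94 / 74.55 = 0.1333 mol
Temperature fell, so q_rxn = +|q_surr| = 2.296 kJ
ΔH = q_rxn / n = 17.22 kJ/mol

ΔH = 17.2 kJ/mol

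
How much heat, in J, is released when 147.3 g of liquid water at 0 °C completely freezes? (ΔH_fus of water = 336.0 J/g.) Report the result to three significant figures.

q = m × ΔH_fus = 147.3 × 336.0 = 49490 J

q = 49500 J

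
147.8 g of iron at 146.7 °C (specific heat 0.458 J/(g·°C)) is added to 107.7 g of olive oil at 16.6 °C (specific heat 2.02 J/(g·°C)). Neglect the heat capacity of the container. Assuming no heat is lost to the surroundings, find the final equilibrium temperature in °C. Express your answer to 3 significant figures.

T_f = 47.5 °C

Heat lost by iron = heat gained by olive oil.
(147.8)(0.458)(146.7 − T) = (107.7)(2.02)(T − 16.6)
67.6924 (146.7 − T) = 217.554 (T − 16.6)
9930.5 − 67.6924 T = 217.554 T − 3611.4
13541.9 = 285.2464 T
T = 47.47 °C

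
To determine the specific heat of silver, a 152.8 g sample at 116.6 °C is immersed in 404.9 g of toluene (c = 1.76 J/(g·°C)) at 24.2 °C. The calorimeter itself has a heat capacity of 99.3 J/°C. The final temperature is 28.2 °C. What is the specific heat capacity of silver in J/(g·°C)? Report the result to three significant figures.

q_gained = (404.9 × 1.76 + 99.3) × (28.2 − 24.2) = 3248 J
q_lost = 152.8 × c × (116.6 − 28.2) = 13507.52 c
Set equal: c = 3248 / 13507.52 = 0.240 J/(g·°C)

c = 0.240 J/(g·°C)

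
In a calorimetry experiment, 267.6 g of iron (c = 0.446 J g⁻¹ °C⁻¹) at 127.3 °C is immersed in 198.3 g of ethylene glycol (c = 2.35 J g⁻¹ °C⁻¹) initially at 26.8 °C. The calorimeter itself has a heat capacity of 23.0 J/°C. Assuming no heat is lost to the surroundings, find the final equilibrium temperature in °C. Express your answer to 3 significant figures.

Heat lost by iron = heat gained by ethylene glycol + calorimeter.
(267.6)(0.446)(127.3 − T) = [(198.3)(2.35) + 23.0](T − 26.8)
119.3496 (127.3 − T) = 489.005 (T − 26.8)
15193 − 119.3496 T = 489.005 T − 13105
28298 = 608.3546 T
T = 46.52 °C

T_f = 46.5 °C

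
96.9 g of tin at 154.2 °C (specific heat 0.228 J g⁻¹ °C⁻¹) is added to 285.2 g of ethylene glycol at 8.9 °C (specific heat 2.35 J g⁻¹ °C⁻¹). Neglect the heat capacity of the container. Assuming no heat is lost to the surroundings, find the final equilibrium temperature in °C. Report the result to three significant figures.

Heat lost by tin = heat gained by ethylene glycol.
(96.9)(0.228)(154.2 − T) = (285.2)(2.35)(T − 8.9)
22.0932 (154.2 − T) = 670.22 (T − 8.9)
3406.8 − 22.0932 T = 670.22 T − 5965.0
9371.8 = 692.3132 T
T = 13.54 °C

T_f = 13.5 °C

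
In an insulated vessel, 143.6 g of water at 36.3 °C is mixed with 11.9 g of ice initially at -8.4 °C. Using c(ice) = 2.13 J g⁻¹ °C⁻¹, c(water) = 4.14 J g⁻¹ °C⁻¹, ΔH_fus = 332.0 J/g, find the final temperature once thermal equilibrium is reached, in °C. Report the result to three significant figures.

Heat to bring ice to 0 °C and melt it: q₁ = 11.9×2.13×8.4 + 11.9×332.0 = 4163.7 J
Heat the water can supply cooling to 0 °C: 143.6×4.14×36.3 = 21580.5 J > q₁, so all ice melts.
Energy balance: 143.6×4.14×(36.3 − T) = 4163.7 + 11.9×4.14×(T − 0)
594.504(36.3 − T) = 4163.7 + 49.266 T
21580.5 − 4163.7 = 643.770 T
T = 17416.8 / 643.770 = 27.05 °C

T_f = 27.1 °C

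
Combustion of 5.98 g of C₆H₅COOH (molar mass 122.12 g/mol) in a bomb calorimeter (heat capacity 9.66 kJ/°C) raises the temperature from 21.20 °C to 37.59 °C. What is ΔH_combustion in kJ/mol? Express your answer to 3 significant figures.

ΔT = 37.59 − 21.20 = 16.39 °C
q_cal = C_cal × ΔT = 9.66 × 16.39 = 158.3274 kJ
n = 5.98 / 122.12 = 0.04897 mol
q_rxn = −q_cal = -158.3274 kJ
ΔH = -158.3274 / 0.04897 = -3233 kJ/mol

ΔH = -3230 kJ/mol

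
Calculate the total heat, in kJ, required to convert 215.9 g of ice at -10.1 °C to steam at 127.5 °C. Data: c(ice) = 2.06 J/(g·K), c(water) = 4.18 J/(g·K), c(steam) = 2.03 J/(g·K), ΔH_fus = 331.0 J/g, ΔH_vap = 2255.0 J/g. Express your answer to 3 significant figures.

q = 665 kJ

q1 (heat ice -10.1→0.0 °C): 215.9 × 2.06 × 10.1 = 4492 J
q2 (melt at 0 °C): 215.9 × 331.0 = 71463 J
q3 (heat water 0.0→100.0 °C): 215.9 × 4.18 × 100.0 = 90246 J
q4 (vaporize at 100 °C): 215.9 × 2255.0 = 486855 J
q5 (heat steam 100.0→127.5 °C): 215.9 × 2.03 × 27.5 = 12053 J
Total: 4492 + 71463 + 90246 + 486855 + 12053 = 665109 J = 665 kJ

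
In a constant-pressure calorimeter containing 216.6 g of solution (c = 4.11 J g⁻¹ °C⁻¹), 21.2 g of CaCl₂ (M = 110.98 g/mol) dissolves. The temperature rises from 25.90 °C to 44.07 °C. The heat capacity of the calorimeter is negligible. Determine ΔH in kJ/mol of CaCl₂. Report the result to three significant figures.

|ΔT| = |44.07 − 25.90| = 18.17 °C
|q_surr| = (216.6 × 4.11) × 18.17 = 890.226 × 18.17 = 16180 J
n(CaCl₂) = 21.2 / 110.98 = 0.1910 mol
Temperature rose, so q_rxn = −|q_surr| = -16.18 kJ
ΔH = q_rxn / n = -84.71 kJ/mol

ΔH = -84.7 kJ/mol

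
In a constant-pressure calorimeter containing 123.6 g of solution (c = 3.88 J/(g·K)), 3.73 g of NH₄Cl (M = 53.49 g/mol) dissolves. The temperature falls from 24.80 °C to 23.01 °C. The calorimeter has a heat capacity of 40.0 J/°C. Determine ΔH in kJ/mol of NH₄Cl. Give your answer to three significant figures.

ΔH = 13.3 kJ/mol

|ΔT| = |23.01 − 24.80| = 1.79 °C
|q_surr| = (123.6 × 3.88 + 40.0) × 1.79 = 519.568 × 1.79 = 930.0 J
n(NH₄Cl) = 3.73 / 53.49 = 0.06973 mol
Temperature fell, so q_rxn = +|q_surr| = 0.9300 kJ
ΔH = q_rxn / n = 13.34 kJ/mol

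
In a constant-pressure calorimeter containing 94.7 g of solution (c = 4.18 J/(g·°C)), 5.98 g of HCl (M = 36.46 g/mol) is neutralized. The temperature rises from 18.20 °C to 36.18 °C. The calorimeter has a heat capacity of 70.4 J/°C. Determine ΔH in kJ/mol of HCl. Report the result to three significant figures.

ΔH = -51.1 kJ/mol

|ΔT| = |36.18 − 18.20| = 17.98 °C
|q_surr| = (94.7 × 4.18 + 70.4) × 17.98 = 466.246 × 17.98 = 8383 J
n(HCl) = 5.98 / 36.46 = 0.1640 mol
Temperature rose, so q_rxn = −|q_surr| = -8.383 kJ
ΔH = q_rxn / n = -51.12 kJ/mol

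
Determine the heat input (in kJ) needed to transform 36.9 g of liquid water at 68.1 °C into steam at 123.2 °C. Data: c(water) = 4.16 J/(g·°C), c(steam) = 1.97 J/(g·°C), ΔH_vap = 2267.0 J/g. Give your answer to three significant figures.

q1 (heat water 68.1→100.0 °C): 36.9 × 4.16 × 31.9 = 4897 J
q2 (vaporize at 100 °C): 36.9 × 2267.0 = 83652 J
q3 (heat steam 100.0→123.2 °C): 36.9 × 1.97 × 23.2 = 1686 J
Total: 4897 + 83652 + 1686 = 90235 J = 90.2 kJ

q = 90.2 kJ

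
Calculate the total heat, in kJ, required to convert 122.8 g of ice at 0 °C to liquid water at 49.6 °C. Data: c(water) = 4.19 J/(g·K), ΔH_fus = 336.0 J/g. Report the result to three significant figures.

q = 66.8 kJ

q1 (melt at 0 °C): 122.8 × 336.0 = 41261 J
q2 (heat water 0.0→49.6 °C): 122.8 × 4.19 × 49.6 = 25521 J
Total: 41261 + 25521 = 66782 J = 66.8 kJ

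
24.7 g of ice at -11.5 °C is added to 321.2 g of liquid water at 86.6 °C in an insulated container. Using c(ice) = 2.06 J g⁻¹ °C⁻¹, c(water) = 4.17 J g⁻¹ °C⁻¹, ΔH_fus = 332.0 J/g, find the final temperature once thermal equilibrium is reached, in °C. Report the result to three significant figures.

T_f = 74.3 °C

Heat to bring ice to 0 °C and melt it: q₁ = 24.7×2.06×11.5 + 24.7×332.0 = 8785.5 J
Heat the water can supply cooling to 0 °C: 321.2×4.17×86.6 = 115992 J > q₁, so all ice melts.
Energy balance: 321.2×4.17×(86.6 − T) = 8785.5 + 24.7×4.17×(T − 0)
1339.404(86.6 − T) = 8785.5 + 102.999 T
115992 − 8785.5 = 1442.403 T
T = 107206.5 / 1442.403 = 74.32 °C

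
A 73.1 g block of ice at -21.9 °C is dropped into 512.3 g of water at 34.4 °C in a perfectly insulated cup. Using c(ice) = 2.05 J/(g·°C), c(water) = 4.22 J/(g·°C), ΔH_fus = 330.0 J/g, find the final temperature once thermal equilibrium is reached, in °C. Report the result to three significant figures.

T_f = 19.0 °C

Heat to bring ice to 0 °C and melt it: q₁ = 73.1×2.05×21.9 + 73.1×330.0 = 27405 J
Heat the water can supply cooling to 0 °C: 512.3×4.22×34.4 = 74369.6 J > q₁, so all ice melts.
Energy balance: 512.3×4.22×(34.4 − T) = 27405 + 73.1×4.22×(T − 0)
2161.906(34.4 − T) = 27405 + 308.482 T
74369.6 − 27405 = 2470.388 T
T = 46964.6 / 2470.388 = 19.01 °C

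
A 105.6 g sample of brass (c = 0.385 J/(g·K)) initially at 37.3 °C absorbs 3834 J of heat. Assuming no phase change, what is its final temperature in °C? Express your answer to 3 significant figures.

ΔT = q / (m c) = 3834 / (105.6 × 0.385) = 94.30 °C
T_f = 37.3 + 94.30 = 131.60 °C

T_f = 132 °C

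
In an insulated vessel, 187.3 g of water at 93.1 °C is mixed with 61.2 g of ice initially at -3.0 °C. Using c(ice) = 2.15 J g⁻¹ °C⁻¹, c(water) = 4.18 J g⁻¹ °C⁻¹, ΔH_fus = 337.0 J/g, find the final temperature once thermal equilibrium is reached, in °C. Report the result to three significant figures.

T_f = 49.9 °C

Heat to bring ice to 0 °C and melt it: q₁ = 61.2×2.15×3.0 + 61.2×337.0 = 21019 J
Heat the water can supply cooling to 0 °C: 187.3×4.18×93.1 = 72889.3 J > q₁, so all ice melts.
Energy balance: 187.3×4.18×(93.1 − T) = 21019 + 61.2×4.18×(T − 0)
782.914(93.1 − T) = 21019 + 255.816 T
72889.3 − 21019 = 1038.730 T
T = 51870.3 / 1038.730 = 49.94 °C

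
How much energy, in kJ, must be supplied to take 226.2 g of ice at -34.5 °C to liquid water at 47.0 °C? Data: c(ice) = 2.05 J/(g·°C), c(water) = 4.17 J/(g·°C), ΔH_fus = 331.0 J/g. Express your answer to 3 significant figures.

q1 (heat ice -34.5→0.0 °C): 226.2 × 2.05 × 34.5 = 15998 J
q2 (melt at 0 °C): 226.2 × 331.0 = 74872 J
q3 (heat water 0.0→47.0 °C): 226.2 × 4.17 × 47.0 = 44333 J
Total: 15998 + 74872 + 44333 = 135203 J = 135 kJ

q = 135 kJ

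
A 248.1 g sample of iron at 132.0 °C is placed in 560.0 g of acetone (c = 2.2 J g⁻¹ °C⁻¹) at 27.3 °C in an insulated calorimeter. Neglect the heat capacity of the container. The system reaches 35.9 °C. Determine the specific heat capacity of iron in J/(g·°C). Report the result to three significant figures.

c = 0.444 J/(g·°C)

q_gained = (560.0 × 2.2) × (35.9 − 27.3) = 10595 J
q_lost = 248.1 × c × (132.0 − 35.9) = 23842.41 c
Set equal: c = 10595 / 23842.41 = 0.444 J/(g·°C)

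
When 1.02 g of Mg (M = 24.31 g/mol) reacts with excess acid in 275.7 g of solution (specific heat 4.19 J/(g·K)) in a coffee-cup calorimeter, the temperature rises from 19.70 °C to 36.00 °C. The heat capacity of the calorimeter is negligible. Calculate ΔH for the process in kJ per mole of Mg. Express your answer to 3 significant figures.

ΔH = -449 kJ/mol

|ΔT| = |36.00 − 19.70| = 16.30 °C
|q_surr| = (275.7 × 4.19) × 16.30 = 1155.183 × 16.30 = 18830 J
n(Mg) = 1.02 / 24.31 = 0.04196 mol
Temperature rose, so q_rxn = −|q_surr| = -18.83 kJ
ΔH = q_rxn / n = -448.8 kJ/mol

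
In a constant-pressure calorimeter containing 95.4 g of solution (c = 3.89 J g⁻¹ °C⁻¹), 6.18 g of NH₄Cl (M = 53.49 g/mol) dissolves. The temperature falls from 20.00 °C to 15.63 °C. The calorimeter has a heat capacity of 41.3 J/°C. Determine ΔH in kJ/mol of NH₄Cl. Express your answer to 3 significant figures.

|ΔT| = |15.63 − 20.00| = 4.37 °C
|q_surr| = (95.4 × 3.89 + 41.3) × 4.37 = 412.406 × 4.37 = 1802 J
n(NH₄Cl) = 6.18 / 53.49 = 0.1155 mol
Temperature fell, so q_rxn = +|q_surr| = 1.802 kJ
ΔH = q_rxn / n = 15.60 kJ/mol

ΔH = 15.6 kJ/mol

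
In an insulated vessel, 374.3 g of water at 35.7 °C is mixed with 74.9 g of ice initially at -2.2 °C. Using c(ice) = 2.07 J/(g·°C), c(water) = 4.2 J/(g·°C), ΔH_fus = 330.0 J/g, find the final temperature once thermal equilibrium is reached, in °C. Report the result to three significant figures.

Heat to bring ice to 0 °C and melt it: q₁ = 74.9×2.07×2.2 + 74.9×330.0 = 25058 J
Heat the water can supply cooling to 0 °C: 374.3×4.2×35.7 = 56122.5 J > q₁, so all ice melts.
Energy balance: 374.3×4.2×(35.7 − T) = 25058 + 74.9×4.2×(T − 0)
1572.06(35.7 − T) = 25058 + 314.58 T
56122.5 − 25058 = 1886.64 T
T = 31064.5 / 1886.64 = 16.47 °C

T_f = 16.5 °C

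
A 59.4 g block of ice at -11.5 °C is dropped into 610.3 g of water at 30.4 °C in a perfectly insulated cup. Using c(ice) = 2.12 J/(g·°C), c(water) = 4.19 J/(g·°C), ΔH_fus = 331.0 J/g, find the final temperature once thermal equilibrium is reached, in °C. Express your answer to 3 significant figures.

Heat to bring ice to 0 °C and melt it: q₁ = 59.4×2.12×11.5 + 59.4×331.0 = 21110 J
Heat the water can supply cooling to 0 °C: 610.3×4.19×30.4 = 77737.6 J > q₁, so all ice melts.
Energy balance: 610.3×4.19×(30.4 − T) = 21110 + 59.4×4.19×(T − 0)
2557.157(30.4 − T) = 21110 + 248.886 T
77737.6 − 21110 = 2806.043 T
T = 56627.6 / 2806.043 = 20.18 °C

T_f = 20.2 °C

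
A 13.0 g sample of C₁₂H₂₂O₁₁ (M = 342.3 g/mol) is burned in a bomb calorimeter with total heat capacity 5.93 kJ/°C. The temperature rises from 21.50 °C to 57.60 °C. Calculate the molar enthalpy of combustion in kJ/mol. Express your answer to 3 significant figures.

ΔH = -5640 kJ/mol

ΔT = 57.60 − 21.50 = 36.10 °C
q_cal = C_cal × ΔT = 5.93 × 36.10 = 214.073 kJ
n = 13.0 / 342.3 = 0.03798 mol
q_rxn = −q_cal = -214.073 kJ
ΔH = -214.073 / 0.03798 = -5636 kJ/mol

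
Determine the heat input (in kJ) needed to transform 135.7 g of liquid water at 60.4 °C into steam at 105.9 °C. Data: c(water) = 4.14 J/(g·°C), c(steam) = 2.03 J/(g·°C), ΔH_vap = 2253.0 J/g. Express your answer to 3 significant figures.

q1 (heat water 60.4→100.0 °C): 135.7 × 4.14 × 39.6 = 22247 J
q2 (vaporize at 100 °C): 135.7 × 2253.0 = 305732 J
q3 (heat steam 100.0→105.9 °C): 135.7 × 2.03 × 5.9 = 1625 J
Total: 22247 + 305732 + 1625 = 329604 J = 330 kJ

q = 330 kJ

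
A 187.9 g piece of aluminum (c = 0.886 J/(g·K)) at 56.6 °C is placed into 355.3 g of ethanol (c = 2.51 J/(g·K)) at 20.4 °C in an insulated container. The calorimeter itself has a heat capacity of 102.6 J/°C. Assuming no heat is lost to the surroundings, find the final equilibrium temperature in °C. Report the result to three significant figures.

Heat lost by aluminum = heat gained by ethanol + calorimeter.
(187.9)(0.886)(56.6 − T) = [(355.3)(2.51) + 102.6](T − 20.4)
166.4794 (56.6 − T) = 994.403 (T − 20.4)
9422.7 − 166.4794 T = 994.403 T − 20286
29708.7 = 1160.8824 T
T = 25.59 °C

T_f = 25.6 °C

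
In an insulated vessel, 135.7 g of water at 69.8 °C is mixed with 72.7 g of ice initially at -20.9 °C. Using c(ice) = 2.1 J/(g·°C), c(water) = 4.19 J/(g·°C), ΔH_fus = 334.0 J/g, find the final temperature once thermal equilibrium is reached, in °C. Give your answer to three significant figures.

Heat to bring ice to 0 °C and melt it: q₁ = 72.7×2.1×20.9 + 72.7×334.0 = 27473 J
Heat the water can supply cooling to 0 °C: 135.7×4.19×69.8 = 39687.1 J > q₁, so all ice melts.
Energy balance: 135.7×4.19×(69.8 − T) = 27473 + 72.7×4.19×(T − 0)
568.583(69.8 − T) = 27473 + 304.613 T
39687.1 − 27473 = 873.196 T
T = 12214.1 / 873.196 = 13.99 °C

T_f = 14.0 °C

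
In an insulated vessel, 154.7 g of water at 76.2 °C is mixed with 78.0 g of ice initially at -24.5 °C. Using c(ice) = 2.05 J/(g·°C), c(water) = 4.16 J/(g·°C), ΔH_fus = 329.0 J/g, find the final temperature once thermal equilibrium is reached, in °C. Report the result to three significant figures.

Heat to bring ice to 0 °C and melt it: q₁ = 78.0×2.05×24.5 + 78.0×329.0 = 29580 J
Heat the water can supply cooling to 0 °C: 154.7×4.16×76.2 = 49038.7 J > q₁, so all ice melts.
Energy balance: 154.7×4.16×(76.2 − T) = 29580 + 78.0×4.16×(T − 0)
643.552(76.2 − T) = 29580 + 324.48 T
49038.7 − 29580 = 968.032 T
T = 19458.7 / 968.032 = 20.10 °C

T_f = 20.1 °C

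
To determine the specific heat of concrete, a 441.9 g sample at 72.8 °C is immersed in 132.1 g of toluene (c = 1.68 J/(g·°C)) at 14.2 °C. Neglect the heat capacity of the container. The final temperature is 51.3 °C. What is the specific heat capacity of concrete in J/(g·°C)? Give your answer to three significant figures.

c = 0.867 J/(g·°C)

q_gained = (132.1 × 1.68) × (51.3 − 14.2) = 8234 J
q_lost = 441.9 × c × (72.8 − 51.3) = 9500.85 c
Set equal: c = 8234 / 9500.85 = 0.867 J/(g·°C)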